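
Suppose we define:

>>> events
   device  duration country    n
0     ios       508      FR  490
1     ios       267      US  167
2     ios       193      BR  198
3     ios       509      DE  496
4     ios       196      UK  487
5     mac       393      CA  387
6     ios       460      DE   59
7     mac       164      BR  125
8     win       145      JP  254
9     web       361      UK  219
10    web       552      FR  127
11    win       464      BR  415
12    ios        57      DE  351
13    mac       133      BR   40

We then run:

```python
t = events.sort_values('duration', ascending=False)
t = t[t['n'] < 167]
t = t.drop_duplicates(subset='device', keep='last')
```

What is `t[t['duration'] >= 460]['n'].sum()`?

186

sort by duration descending:
   device  duration country    n
10    web       552      FR  127
3     ios       509      DE  496
0     ios       508      FR  490
11    win       464      BR  415
6     ios       460      DE   59
5     mac       393      CA  387
9     web       361      UK  219
1     ios       267      US  167
4     ios       196      UK  487
2     ios       193      BR  198
7     mac       164      BR  125
8     win       145      JP  254
13    mac       133      BR   40
12    ios        57      DE  351
filter rows where n < 167:
   device  duration country    n
10    web       552      FR  127
6     ios       460      DE   59
7     mac       164      BR  125
13    mac       133      BR   40
drop duplicate device (keep=last):
   device  duration country    n
10    web       552      FR  127
6     ios       460      DE   59
13    mac       133      BR   40
filter rows where duration >= 460:
   device  duration country    n
10    web       552      FR  127
6     ios       460      DE   59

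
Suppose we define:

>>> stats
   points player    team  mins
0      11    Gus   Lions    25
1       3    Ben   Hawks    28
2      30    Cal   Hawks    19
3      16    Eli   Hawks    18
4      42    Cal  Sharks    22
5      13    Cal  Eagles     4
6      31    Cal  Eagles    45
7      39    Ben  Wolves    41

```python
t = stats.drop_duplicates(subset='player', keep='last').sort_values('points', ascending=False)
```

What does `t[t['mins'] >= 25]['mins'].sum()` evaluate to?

drop duplicate player (keep=last):
   points player    team  mins
0      11    Gus   Lions    25
3      16    Eli   Hawks    18
6      31    Cal  Eagles    45
7      39    Ben  Wolves    41
sort by points descending:
   points player    team  mins
7      39    Ben  Wolves    41
6      31    Cal  Eagles    45
3      16    Eli   Hawks    18
0      11    Gus   Lions    25
filter rows where mins >= 25:
   points player    team  mins
7      39    Ben  Wolves    41
6      31    Cal  Eagles    45
0      11    Gus   Lions    25
Taking the sum of column 'mins' gives 111.

111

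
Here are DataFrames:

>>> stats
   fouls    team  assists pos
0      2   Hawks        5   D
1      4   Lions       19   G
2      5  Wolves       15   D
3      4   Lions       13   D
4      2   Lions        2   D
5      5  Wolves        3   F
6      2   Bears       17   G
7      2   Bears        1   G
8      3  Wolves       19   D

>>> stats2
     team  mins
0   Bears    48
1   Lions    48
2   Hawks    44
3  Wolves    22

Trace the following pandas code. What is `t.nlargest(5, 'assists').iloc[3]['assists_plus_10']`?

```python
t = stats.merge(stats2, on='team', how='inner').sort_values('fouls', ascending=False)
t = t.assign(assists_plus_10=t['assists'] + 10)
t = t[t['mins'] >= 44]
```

merge on 'team' (how='inner') → 9 rows:
   fouls    team  assists pos  mins
0      2   Hawks        5   D    44
1      4   Lions       19   G    48
2      5  Wolves       15   D    22
3      4   Lions       13   D    48
4      2   Lions        2   D    48
5      5  Wolves        3   F    22
6      2   Bears       17   G    48
7      2   Bears        1   G    48
8      3  Wolves       19   D    22
sort by fouls descending:
   fouls    team  assists pos  mins
2      5  Wolves       15   D    22
5      5  Wolves        3   F    22
1      4   Lions       19   G    48
3      4   Lions       13   D    48
8      3  Wolves       19   D    22
0      2   Hawks        5   D    44
4      2   Lions        2   D    48
6      2   Bears       17   G    48
7      2   Bears        1   G    48
add column assists_plus_10 = t['assists'] + 10:
   fouls    team  assists pos  mins  assists_plus_10
2      5  Wolves       15   D    22               25
5      5  Wolves        3   F    22               13
1      4   Lions       19   G    48               29
3      4   Lions       13   D    48               23
8      3  Wolves       19   D    22               29
0      2   Hawks        5   D    44               15
4      2   Lions        2   D    48               12
6      2   Bears       17   G    48               27
7      2   Bears        1   G    48               11
filter rows where mins >= 44:
   fouls   team  assists pos  mins  assists_plus_10
1      4  Lions       19   G    48               29
3      4  Lions       13   D    48               23
0      2  Hawks        5   D    44               15
4      2  Lions        2   D    48               12
6      2  Bears       17   G    48               27
7      2  Bears        1   G    48               11
take 5 rows with largest assists:
   fouls   team  assists pos  mins  assists_plus_10
1      4  Lions       19   G    48               29
6      2  Bears       17   G    48               27
3      4  Lions       13   D    48               23
0      2  Hawks        5   D    44               15
4      2  Lions        2   D    48               12
So iloc[3]['assists_plus_10'] = 15.

15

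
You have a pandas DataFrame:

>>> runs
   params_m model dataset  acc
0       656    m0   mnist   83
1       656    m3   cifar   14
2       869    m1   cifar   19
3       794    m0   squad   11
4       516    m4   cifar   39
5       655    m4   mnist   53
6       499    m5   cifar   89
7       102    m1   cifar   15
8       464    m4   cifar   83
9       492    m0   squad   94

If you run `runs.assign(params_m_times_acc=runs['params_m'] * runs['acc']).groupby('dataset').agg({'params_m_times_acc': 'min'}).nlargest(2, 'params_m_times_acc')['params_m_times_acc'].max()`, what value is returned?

add column params_m_times_acc = runs['params_m'] * runs['acc']:
   params_m model dataset  acc  params_m_times_acc
0       656    m0   mnist   83               54448
1       656    m3   cifar   14                9184
2       869    m1   cifar   19               16511
3       794    m0   squad   11                8734
4       516    m4   cifar   39               20124
5       655    m4   mnist   53               34715
6       499    m5   cifar   89               44411
7       102    m1   cifar   15                1530
8       464    m4   cifar   83               38512
9       492    m0   squad   94               46248
group by dataset, min of params_m_times_acc:
         params_m_times_acc
dataset                    
cifar                  1530
mnist                 34715
squad                  8734
take 2 rows with largest params_m_times_acc:
         params_m_times_acc
dataset                    
mnist                 34715
squad                  8734
Taking the max of column 'params_m_times_acc' gives 34715.

34715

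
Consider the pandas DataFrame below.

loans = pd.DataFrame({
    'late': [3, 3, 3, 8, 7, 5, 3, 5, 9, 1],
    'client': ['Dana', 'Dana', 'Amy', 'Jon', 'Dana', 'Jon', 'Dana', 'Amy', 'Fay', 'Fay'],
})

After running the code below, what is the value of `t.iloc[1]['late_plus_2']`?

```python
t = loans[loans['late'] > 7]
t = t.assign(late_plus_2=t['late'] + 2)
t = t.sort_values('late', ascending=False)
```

10

filter rows where late > 7:
   late client
3     8    Jon
8     9    Fay
add column late_plus_2 = t['late'] + 2:
   late client  late_plus_2
3     8    Jon           10
8     9    Fay           11
sort by late descending:
   late client  late_plus_2
8     9    Fay           11
3     8    Jon           10
Then the value at position 1, column 'late_plus_2': 10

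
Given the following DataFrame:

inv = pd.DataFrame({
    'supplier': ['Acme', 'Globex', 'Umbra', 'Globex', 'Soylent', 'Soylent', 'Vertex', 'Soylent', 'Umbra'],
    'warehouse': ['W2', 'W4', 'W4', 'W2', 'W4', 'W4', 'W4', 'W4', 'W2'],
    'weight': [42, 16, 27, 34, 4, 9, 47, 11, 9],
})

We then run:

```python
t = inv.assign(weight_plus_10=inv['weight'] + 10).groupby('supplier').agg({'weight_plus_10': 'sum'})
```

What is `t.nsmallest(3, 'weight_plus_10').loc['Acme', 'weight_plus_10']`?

add column weight_plus_10 = inv['weight'] + 10:
  supplier warehouse  weight  weight_plus_10
0     Acme        W2      42              52
1   Globex        W4      16              26
2    Umbra        W4      27              37
3   Globex        W2      34              44
4  Soylent        W4       4              14
5  Soylent        W4       9              19
6   Vertex        W4      47              57
7  Soylent        W4      11              21
8    Umbra        W2       9              19
group by supplier, sum of weight_plus_10:
          weight_plus_10
supplier                
Acme                  52
Globex                70
Soylent               54
Umbra                 56
Vertex                57
take 3 rows with smallest weight_plus_10:
          weight_plus_10
supplier                
Acme                  52
Soylent               54
Umbra                 56
Hence 52.

52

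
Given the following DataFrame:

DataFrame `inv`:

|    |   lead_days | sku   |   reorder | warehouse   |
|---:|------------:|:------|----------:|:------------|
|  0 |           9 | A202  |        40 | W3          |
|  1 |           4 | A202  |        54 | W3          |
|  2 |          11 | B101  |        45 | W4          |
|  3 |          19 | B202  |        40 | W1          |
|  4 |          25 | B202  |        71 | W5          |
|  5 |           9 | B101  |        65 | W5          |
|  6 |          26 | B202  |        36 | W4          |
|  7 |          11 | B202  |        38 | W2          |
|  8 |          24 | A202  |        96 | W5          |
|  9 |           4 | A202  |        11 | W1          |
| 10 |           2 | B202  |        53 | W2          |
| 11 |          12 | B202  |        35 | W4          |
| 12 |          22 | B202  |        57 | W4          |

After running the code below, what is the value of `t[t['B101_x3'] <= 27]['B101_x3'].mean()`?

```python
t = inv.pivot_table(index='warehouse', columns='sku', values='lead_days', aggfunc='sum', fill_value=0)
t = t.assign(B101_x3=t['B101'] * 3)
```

pivot: rows=warehouse, cols=sku, sum(lead_days):
sku        A202  B101  B202
warehouse                  
W1            4     0    19
W2            0     0    13
W3           13     0     0
W4            0    11    60
W5           24     9    25
add column B101_x3 = t['B101'] * 3:
sku        A202  B101  B202  B101_x3
warehouse                           
W1            4     0    19        0
W2            0     0    13        0
W3           13     0     0        0
W4            0    11    60       33
W5           24     9    25       27
filter rows where B101_x3 <= 27:
sku        A202  B101  B202  B101_x3
warehouse                           
W1            4     0    19        0
W2            0     0    13        0
W3           13     0     0        0
W5           24     9    25       27
The mean of column 'B101_x3' is 6.75.

6.75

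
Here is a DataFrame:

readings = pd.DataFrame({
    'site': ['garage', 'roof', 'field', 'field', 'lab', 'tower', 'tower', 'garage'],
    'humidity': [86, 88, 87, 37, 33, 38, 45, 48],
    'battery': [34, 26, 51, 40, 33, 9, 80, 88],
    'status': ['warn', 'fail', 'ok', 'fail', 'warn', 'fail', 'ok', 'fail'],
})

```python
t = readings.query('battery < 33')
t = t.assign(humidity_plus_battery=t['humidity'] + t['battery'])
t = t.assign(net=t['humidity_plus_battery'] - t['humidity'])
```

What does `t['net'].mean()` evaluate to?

17.5

filter rows where battery < 33:
    site  humidity  battery status
1   roof        88       26   fail
5  tower        38        9   fail
add column humidity_plus_battery = t['humidity'] + t['battery']:
    site  humidity  battery status  humidity_plus_battery
1   roof        88       26   fail                    114
5  tower        38        9   fail                     47
add column net = t['humidity_plus_battery'] - t['humidity']:
    site  humidity  battery status  humidity_plus_battery  net
1   roof        88       26   fail                    114   26
5  tower        38        9   fail                     47    9
So mean() = 17.5.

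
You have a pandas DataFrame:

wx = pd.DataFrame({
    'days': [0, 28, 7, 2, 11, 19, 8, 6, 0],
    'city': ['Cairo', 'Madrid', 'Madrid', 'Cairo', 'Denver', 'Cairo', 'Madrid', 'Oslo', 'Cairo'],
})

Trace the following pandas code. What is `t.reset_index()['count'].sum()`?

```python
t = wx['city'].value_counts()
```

value_counts of city:
city
Cairo     4
Madrid    3
Denver    1
Oslo      1
Name: count, dtype: int64
reset_index():
     city  count
0   Cairo      4
1  Madrid      3
2  Denver      1
3    Oslo      1
The sum of column 'count' is 9.

9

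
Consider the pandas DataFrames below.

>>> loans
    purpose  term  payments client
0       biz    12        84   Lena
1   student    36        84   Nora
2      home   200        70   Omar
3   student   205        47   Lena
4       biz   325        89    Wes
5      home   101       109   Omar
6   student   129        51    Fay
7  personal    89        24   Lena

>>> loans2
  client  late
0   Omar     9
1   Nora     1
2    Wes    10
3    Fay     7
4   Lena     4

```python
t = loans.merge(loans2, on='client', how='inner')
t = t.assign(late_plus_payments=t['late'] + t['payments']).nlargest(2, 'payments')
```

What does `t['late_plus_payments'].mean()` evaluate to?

merge on 'client' (how='inner') → 8 rows:
    purpose  term  payments client  late
0       biz    12        84   Lena     4
1   student    36        84   Nora     1
2      home   200        70   Omar     9
3   student   205        47   Lena     4
4       biz   325        89    Wes    10
5      home   101       109   Omar     9
6   student   129        51    Fay     7
7  personal    89        24   Lena     4
add column late_plus_payments = t['late'] + t['payments']:
    purpose  term  payments client  late  late_plus_payments
0       biz    12        84   Lena     4                  88
1   student    36        84   Nora     1                  85
2      home   200        70   Omar     9                  79
3   student   205        47   Lena     4                  51
4       biz   325        89    Wes    10                  99
5      home   101       109   Omar     9                 118
6   student   129        51    Fay     7                  58
7  personal    89        24   Lena     4                  28
take 2 rows with largest payments:
  purpose  term  payments client  late  late_plus_payments
5    home   101       109   Omar     9                 118
4     biz   325        89    Wes    10                  99

108.5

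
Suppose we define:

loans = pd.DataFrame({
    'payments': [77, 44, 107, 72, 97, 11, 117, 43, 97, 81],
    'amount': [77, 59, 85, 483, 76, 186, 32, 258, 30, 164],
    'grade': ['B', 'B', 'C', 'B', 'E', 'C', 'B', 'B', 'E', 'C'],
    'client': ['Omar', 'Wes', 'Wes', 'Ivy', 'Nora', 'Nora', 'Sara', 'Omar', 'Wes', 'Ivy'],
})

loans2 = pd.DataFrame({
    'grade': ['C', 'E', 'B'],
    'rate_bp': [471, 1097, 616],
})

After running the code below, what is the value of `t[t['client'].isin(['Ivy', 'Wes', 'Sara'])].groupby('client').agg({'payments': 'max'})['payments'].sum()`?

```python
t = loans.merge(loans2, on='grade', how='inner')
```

merge on 'grade' (how='inner') → 10 rows:
   payments  amount grade client  rate_bp
0        77      77     B   Omar      616
1        44      59     B    Wes      616
2       107      85     C    Wes      471
3        72     483     B    Ivy      616
4        97      76     E   Nora     1097
5        11     186     C   Nora      471
6       117      32     B   Sara      616
7        43     258     B   Omar      616
8        97      30     E    Wes     1097
9        81     164     C    Ivy      471
filter rows where client in ['Ivy', 'Wes', 'Sara']:
   payments  amount grade client  rate_bp
1        44      59     B    Wes      616
2       107      85     C    Wes      471
3        72     483     B    Ivy      616
6       117      32     B   Sara      616
8        97      30     E    Wes     1097
9        81     164     C    Ivy      471
group by client, max of payments:
        payments
client          
Ivy           81
Sara         117
Wes          107
sum of column 'payments' → 305

305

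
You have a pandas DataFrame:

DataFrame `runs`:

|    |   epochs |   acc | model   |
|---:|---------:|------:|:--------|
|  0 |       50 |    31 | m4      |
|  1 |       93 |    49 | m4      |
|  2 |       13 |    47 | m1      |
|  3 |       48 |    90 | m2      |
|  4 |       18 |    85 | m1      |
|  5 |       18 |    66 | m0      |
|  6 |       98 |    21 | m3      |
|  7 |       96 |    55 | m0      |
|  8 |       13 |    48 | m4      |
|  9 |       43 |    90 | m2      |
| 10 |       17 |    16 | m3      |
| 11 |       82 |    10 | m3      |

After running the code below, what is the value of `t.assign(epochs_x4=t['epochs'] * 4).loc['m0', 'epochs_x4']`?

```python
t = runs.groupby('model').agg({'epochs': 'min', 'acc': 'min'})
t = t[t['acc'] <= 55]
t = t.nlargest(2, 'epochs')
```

group by model: min(epochs), min(acc):
       epochs  acc
model             
m0         18   55
m1         13   47
m2         43   90
m3         17   10
m4         13   31
filter rows where acc <= 55:
       epochs  acc
model             
m0         18   55
m1         13   47
m3         17   10
m4         13   31
take 2 rows with largest epochs:
       epochs  acc
model             
m0         18   55
m3         17   10
add column epochs_x4 = t['epochs'] * 4:
       epochs  acc  epochs_x4
model                        
m0         18   55         72
m3         17   10         68
Finally, value at row 'm0', column 'epochs_x4' = 72.

72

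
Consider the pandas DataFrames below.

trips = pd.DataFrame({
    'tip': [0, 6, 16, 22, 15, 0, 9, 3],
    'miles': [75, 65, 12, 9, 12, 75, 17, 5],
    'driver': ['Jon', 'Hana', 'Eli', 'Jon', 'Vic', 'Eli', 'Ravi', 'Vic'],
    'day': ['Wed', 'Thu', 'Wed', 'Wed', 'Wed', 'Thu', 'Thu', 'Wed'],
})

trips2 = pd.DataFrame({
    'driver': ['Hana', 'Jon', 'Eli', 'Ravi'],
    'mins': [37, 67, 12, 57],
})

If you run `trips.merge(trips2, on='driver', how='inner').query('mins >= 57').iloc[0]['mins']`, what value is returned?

merge on 'driver' (how='inner') → 6 rows:
   tip  miles driver  day  mins
0    0     75    Jon  Wed    67
1    6     65   Hana  Thu    37
2   16     12    Eli  Wed    12
3   22      9    Jon  Wed    67
4    0     75    Eli  Thu    12
5    9     17   Ravi  Thu    57
filter rows where mins >= 57:
   tip  miles driver  day  mins
0    0     75    Jon  Wed    67
3   22      9    Jon  Wed    67
5    9     17   Ravi  Thu    57
The value at position 0, column 'mins' is 67.

67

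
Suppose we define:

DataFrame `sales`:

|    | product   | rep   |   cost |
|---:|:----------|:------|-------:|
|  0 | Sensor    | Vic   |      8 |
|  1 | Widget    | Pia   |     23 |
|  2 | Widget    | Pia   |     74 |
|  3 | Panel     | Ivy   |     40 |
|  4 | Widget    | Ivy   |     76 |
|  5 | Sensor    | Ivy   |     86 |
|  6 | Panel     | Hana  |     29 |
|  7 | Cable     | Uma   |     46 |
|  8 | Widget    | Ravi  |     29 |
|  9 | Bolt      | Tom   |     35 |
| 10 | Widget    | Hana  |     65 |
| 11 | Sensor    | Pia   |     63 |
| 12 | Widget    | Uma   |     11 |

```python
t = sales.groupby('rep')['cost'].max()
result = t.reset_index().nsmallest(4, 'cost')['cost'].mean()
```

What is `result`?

group by rep, max of cost:
rep
Hana    65
Ivy     86
Pia     74
Ravi    29
Tom     35
Uma     46
Vic      8
Name: cost, dtype: int64
reset_index():
    rep  cost
0  Hana    65
1   Ivy    86
2   Pia    74
3  Ravi    29
4   Tom    35
5   Uma    46
6   Vic     8
take 4 rows with smallest cost:
    rep  cost
6   Vic     8
3  Ravi    29
4   Tom    35
5   Uma    46
Then the mean of column 'cost': 29.5

29.5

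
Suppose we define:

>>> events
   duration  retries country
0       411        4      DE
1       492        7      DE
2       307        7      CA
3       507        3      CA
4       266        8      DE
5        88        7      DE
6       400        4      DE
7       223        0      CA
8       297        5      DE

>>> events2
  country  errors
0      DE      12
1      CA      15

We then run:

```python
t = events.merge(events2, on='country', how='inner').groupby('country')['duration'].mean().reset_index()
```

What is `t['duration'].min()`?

merge on 'country' (how='inner') → 9 rows:
   duration  retries country  errors
0       411        4      DE      12
1       492        7      DE      12
2       307        7      CA      15
3       507        3      CA      15
4       266        8      DE      12
5        88        7      DE      12
6       400        4      DE      12
7       223        0      CA      15
8       297        5      DE      12
group by country, mean of duration:
country
CA    345.666667
DE    325.666667
Name: duration, dtype: float64
reset_index():
  country    duration
0      CA  345.666667
1      DE  325.666667
Hence 325.666666667.

325.666666667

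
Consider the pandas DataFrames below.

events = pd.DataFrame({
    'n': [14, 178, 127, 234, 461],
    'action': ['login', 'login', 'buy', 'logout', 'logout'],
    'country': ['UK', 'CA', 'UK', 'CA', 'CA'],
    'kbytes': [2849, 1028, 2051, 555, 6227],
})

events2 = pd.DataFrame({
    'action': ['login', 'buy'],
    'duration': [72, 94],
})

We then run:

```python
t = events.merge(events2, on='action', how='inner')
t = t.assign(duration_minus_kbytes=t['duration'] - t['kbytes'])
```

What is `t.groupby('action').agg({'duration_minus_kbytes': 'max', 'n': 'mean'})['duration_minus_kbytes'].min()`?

-1957

merge on 'action' (how='inner') → 3 rows:
     n action country  kbytes  duration
0   14  login      UK    2849        72
1  178  login      CA    1028        72
2  127    buy      UK    2051        94
add column duration_minus_kbytes = t['duration'] - t['kbytes']:
     n action country  kbytes  duration  duration_minus_kbytes
0   14  login      UK    2849        72                  -2777
1  178  login      CA    1028        72                   -956
2  127    buy      UK    2051        94                  -1957
group by action: max(duration_minus_kbytes), mean(n):
        duration_minus_kbytes      n
action                              
buy                     -1957  127.0
login                    -956   96.0
Reading off the min of column 'duration_minus_kbytes', we get -1957.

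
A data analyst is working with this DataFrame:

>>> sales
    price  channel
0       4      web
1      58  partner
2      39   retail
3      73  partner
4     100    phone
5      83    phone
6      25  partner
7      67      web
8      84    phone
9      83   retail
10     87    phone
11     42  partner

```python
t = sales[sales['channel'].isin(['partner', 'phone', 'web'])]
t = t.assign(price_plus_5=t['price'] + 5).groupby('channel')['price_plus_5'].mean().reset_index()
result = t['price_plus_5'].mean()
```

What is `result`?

filter rows where channel in ['partner', 'phone', 'web']:
    price  channel
0       4      web
1      58  partner
3      73  partner
4     100    phone
5      83    phone
6      25  partner
7      67      web
8      84    phone
10     87    phone
11     42  partner
add column price_plus_5 = t['price'] + 5:
    price  channel  price_plus_5
0       4      web             9
1      58  partner            63
3      73  partner            78
4     100    phone           105
5      83    phone            88
6      25  partner            30
7      67      web            72
8      84    phone            89
10     87    phone            92
11     42  partner            47
group by channel, mean of price_plus_5:
channel
partner    54.5
phone      93.5
web        40.5
Name: price_plus_5, dtype: float64
reset_index():
   channel  price_plus_5
0  partner          54.5
1    phone          93.5
2      web          40.5
mean of column 'price_plus_5' → 62.8333333333

62.8333333333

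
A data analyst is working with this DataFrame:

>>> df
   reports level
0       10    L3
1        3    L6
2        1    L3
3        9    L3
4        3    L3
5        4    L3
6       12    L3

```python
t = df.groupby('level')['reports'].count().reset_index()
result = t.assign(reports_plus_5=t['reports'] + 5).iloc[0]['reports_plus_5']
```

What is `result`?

group by level, count of reports:
level
L3    6
L6    1
Name: reports, dtype: int64
reset_index():
  level  reports
0    L3        6
1    L6        1
add column reports_plus_5 = t['reports'] + 5:
  level  reports  reports_plus_5
0    L3        6              11
1    L6        1               6
The value at position 0, column 'reports_plus_5' is 11.

11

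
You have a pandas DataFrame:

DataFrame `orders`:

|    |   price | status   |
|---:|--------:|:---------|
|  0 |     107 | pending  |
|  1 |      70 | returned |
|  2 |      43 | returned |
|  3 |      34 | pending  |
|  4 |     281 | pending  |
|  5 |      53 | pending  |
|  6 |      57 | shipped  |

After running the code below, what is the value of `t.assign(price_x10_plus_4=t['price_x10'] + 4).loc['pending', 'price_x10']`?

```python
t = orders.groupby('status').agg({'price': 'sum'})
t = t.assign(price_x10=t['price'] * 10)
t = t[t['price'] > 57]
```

group by status, sum of price:
          price
status         
pending     475
returned    113
shipped      57
add column price_x10 = t['price'] * 10:
          price  price_x10
status                    
pending     475       4750
returned    113       1130
shipped      57        570
filter rows where price > 57:
          price  price_x10
status                    
pending     475       4750
returned    113       1130
add column price_x10_plus_4 = t['price_x10'] + 4:
          price  price_x10  price_x10_plus_4
status                                      
pending     475       4750              4754
returned    113       1130              1134
Reading off the value at row 'pending', column 'price_x10', we get 4750.

4750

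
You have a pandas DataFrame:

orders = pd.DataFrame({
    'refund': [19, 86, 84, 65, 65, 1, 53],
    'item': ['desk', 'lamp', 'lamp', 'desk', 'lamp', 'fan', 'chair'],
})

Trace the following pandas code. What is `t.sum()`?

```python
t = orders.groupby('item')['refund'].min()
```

group by item, min of refund:
item
chair    53
desk     19
fan       1
lamp     65
Name: refund, dtype: int64
Reading off the sum of the resulting series, we get 138.

138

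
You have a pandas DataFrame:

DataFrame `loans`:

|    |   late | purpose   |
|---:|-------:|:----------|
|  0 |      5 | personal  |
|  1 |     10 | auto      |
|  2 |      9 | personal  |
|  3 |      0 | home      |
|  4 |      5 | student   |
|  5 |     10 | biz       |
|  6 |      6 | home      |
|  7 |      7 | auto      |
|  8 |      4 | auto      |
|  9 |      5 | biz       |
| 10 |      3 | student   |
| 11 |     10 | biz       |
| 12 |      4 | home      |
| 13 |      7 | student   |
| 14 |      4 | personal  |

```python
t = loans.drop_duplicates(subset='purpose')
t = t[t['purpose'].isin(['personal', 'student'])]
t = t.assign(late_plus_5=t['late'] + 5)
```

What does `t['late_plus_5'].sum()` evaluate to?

20

drop duplicate purpose (keep=first):
   late   purpose
0     5  personal
1    10      auto
3     0      home
4     5   student
5    10       biz
filter rows where purpose in ['personal', 'student']:
   late   purpose
0     5  personal
4     5   student
add column late_plus_5 = t['late'] + 5:
   late   purpose  late_plus_5
0     5  personal           10
4     5   student           10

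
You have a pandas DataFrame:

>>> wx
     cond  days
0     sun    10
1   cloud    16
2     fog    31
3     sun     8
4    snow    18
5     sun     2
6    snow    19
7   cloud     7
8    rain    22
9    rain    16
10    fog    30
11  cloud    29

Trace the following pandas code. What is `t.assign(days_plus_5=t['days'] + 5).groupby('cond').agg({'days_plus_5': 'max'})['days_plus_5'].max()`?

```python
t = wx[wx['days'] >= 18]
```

36

filter rows where days >= 18:
     cond  days
2     fog    31
4    snow    18
6    snow    19
8    rain    22
10    fog    30
11  cloud    29
add column days_plus_5 = t['days'] + 5:
     cond  days  days_plus_5
2     fog    31           36
4    snow    18           23
6    snow    19           24
8    rain    22           27
10    fog    30           35
11  cloud    29           34
group by cond, max of days_plus_5:
       days_plus_5
cond              
cloud           34
fog             36
rain            27
snow            24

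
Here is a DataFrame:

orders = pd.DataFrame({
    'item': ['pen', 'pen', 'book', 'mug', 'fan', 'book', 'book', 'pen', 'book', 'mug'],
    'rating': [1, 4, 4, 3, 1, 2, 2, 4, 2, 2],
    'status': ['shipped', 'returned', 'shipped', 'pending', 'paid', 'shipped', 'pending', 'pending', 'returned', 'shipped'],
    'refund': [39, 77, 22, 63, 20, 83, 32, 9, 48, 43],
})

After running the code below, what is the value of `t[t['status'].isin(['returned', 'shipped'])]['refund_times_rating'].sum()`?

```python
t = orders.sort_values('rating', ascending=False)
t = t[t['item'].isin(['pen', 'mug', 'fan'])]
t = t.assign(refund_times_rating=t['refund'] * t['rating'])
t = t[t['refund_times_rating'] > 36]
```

sort by rating descending:
   item  rating    status  refund
1   pen       4  returned      77
2  book       4   shipped      22
7   pen       4   pending       9
3   mug       3   pending      63
5  book       2   shipped      83
6  book       2   pending      32
8  book       2  returned      48
9   mug       2   shipped      43
0   pen       1   shipped      39
4   fan       1      paid      20
filter rows where item in ['pen', 'mug', 'fan']:
  item  rating    status  refund
1  pen       4  returned      77
7  pen       4   pending       9
3  mug       3   pending      63
9  mug       2   shipped      43
0  pen       1   shipped      39
4  fan       1      paid      20
add column refund_times_rating = t['refund'] * t['rating']:
  item  rating    status  refund  refund_times_rating
1  pen       4  returned      77                  308
7  pen       4   pending       9                   36
3  mug       3   pending      63                  189
9  mug       2   shipped      43                   86
0  pen       1   shipped      39                   39
4  fan       1      paid      20                   20
filter rows where refund_times_rating > 36:
  item  rating    status  refund  refund_times_rating
1  pen       4  returned      77                  308
3  mug       3   pending      63                  189
9  mug       2   shipped      43                   86
0  pen       1   shipped      39                   39
filter rows where status in ['returned', 'shipped']:
  item  rating    status  refund  refund_times_rating
1  pen       4  returned      77                  308
9  mug       2   shipped      43                   86
0  pen       1   shipped      39                   39
So sum() = 433.

433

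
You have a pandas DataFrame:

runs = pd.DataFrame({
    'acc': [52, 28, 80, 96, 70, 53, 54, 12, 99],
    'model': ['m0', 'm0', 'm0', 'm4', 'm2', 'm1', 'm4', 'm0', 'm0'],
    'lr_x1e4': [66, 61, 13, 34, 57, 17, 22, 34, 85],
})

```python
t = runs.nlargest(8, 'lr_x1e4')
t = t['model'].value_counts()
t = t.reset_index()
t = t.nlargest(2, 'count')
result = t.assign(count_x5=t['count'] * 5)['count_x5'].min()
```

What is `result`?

10

take 8 rows with largest lr_x1e4:
   acc model  lr_x1e4
8   99    m0       85
0   52    m0       66
1   28    m0       61
4   70    m2       57
3   96    m4       34
7   12    m0       34
6   54    m4       22
5   53    m1       17
value_counts of model:
model
m0    4
m4    2
m2    1
m1    1
Name: count, dtype: int64
reset_index():
  model  count
0    m0      4
1    m4      2
2    m2      1
3    m1      1
take 2 rows with largest count:
  model  count
0    m0      4
1    m4      2
add column count_x5 = t['count'] * 5:
  model  count  count_x5
0    m0      4        20
1    m4      2        10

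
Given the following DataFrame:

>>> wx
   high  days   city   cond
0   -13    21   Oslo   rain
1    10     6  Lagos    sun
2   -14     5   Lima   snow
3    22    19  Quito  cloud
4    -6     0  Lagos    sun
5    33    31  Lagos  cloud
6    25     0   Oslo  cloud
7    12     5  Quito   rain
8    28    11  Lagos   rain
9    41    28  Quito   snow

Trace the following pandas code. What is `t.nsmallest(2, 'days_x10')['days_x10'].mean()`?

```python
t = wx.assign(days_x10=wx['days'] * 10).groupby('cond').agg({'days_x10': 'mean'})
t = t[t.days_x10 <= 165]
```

76.6666666667

add column days_x10 = wx['days'] * 10:
   high  days   city   cond  days_x10
0   -13    21   Oslo   rain       210
1    10     6  Lagos    sun        60
2   -14     5   Lima   snow        50
3    22    19  Quito  cloud       190
4    -6     0  Lagos    sun         0
5    33    31  Lagos  cloud       310
6    25     0   Oslo  cloud         0
7    12     5  Quito   rain        50
8    28    11  Lagos   rain       110
9    41    28  Quito   snow       280
group by cond, mean of days_x10:
         days_x10
cond             
cloud  166.666667
rain   123.333333
snow   165.000000
sun     30.000000
filter rows where days_x10 <= 165:
        days_x10
cond            
rain  123.333333
snow  165.000000
sun    30.000000
take 2 rows with smallest days_x10:
        days_x10
cond            
sun    30.000000
rain  123.333333
Reading off the mean of column 'days_x10', we get 76.6666666667.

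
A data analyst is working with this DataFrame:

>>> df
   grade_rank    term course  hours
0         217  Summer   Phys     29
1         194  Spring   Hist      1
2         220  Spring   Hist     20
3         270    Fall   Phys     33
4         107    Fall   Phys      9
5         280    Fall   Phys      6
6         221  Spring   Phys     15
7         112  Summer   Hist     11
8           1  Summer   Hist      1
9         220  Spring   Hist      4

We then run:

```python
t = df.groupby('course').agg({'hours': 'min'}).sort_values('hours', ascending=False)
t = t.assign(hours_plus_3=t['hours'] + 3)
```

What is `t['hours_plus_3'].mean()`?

6.5

group by course, min of hours:
        hours
course       
Hist        1
Phys        6
sort by hours descending:
        hours
course       
Phys        6
Hist        1
add column hours_plus_3 = t['hours'] + 3:
        hours  hours_plus_3
course                     
Phys        6             9
Hist        1             4
So mean() = 6.5.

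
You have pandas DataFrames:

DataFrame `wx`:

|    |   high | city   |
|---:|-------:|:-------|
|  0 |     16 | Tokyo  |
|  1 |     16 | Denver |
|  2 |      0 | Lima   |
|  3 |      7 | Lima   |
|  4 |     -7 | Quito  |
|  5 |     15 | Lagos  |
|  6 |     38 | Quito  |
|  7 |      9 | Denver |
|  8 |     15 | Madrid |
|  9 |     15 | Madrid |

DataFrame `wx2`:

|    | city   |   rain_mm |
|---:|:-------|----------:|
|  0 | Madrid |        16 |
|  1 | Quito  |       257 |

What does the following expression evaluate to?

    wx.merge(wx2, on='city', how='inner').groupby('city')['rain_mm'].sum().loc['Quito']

merge on 'city' (how='inner') → 4 rows:
   high    city  rain_mm
0    -7   Quito      257
1    38   Quito      257
2    15  Madrid       16
3    15  Madrid       16
group by city, sum of rain_mm:
city
Madrid     32
Quito     514
Name: rain_mm, dtype: int64
Finally, value at index 'Quito' = 514.

514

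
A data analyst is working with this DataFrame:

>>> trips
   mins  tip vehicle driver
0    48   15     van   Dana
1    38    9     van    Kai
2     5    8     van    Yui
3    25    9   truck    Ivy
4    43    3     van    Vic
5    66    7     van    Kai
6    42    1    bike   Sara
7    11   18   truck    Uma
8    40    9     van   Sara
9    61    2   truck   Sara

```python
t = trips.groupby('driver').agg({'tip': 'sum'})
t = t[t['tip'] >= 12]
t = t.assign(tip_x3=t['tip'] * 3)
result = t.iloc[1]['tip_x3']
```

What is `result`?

group by driver, sum of tip:
        tip
driver     
Dana     15
Ivy       9
Kai      16
Sara     12
Uma      18
Vic       3
Yui       8
filter rows where tip >= 12:
        tip
driver     
Dana     15
Kai      16
Sara     12
Uma      18
add column tip_x3 = t['tip'] * 3:
        tip  tip_x3
driver             
Dana     15      45
Kai      16      48
Sara     12      36
Uma      18      54

48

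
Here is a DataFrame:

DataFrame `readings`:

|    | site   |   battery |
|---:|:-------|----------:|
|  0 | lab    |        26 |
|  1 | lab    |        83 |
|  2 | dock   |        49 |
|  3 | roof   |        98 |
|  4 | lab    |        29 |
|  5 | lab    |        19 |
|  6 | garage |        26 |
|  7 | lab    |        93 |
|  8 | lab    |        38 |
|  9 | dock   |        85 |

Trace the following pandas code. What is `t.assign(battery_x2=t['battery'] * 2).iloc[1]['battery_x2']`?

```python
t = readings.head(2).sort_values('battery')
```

166

take first 2 rows:
  site  battery
0  lab       26
1  lab       83
sort by battery:
  site  battery
0  lab       26
1  lab       83
add column battery_x2 = t['battery'] * 2:
  site  battery  battery_x2
0  lab       26          52
1  lab       83         166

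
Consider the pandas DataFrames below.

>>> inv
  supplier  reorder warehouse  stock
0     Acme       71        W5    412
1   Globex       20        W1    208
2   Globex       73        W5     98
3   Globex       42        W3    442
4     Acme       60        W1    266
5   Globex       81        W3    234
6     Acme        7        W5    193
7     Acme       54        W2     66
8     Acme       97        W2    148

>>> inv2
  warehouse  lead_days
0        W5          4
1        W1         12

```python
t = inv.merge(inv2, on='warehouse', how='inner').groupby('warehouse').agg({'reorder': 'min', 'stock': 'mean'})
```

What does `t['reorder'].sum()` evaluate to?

27

merge on 'warehouse' (how='inner') → 5 rows:
  supplier  reorder warehouse  stock  lead_days
0     Acme       71        W5    412          4
1   Globex       20        W1    208         12
2   Globex       73        W5     98          4
3     Acme       60        W1    266         12
4     Acme        7        W5    193          4
group by warehouse: min(reorder), mean(stock):
           reorder       stock
warehouse                     
W1              20  237.000000
W5               7  234.333333
sum of column 'reorder' → 27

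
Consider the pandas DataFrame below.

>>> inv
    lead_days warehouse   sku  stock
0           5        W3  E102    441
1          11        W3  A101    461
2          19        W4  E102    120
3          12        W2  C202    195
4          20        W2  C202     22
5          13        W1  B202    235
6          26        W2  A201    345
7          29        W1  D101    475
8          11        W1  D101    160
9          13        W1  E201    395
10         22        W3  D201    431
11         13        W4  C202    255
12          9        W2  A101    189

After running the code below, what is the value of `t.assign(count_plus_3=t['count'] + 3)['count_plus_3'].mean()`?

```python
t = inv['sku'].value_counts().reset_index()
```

4.625

value_counts of sku:
sku
C202    3
E102    2
A101    2
D101    2
B202    1
A201    1
E201    1
D201    1
Name: count, dtype: int64
reset_index():
    sku  count
0  C202      3
1  E102      2
2  A101      2
3  D101      2
4  B202      1
5  A201      1
6  E201      1
7  D201      1
add column count_plus_3 = t['count'] + 3:
    sku  count  count_plus_3
0  C202      3             6
1  E102      2             5
2  A101      2             5
3  D101      2             5
4  B202      1             4
5  A201      1             4
6  E201      1             4
7  D201      1             4
Reading off the mean of column 'count_plus_3', we get 4.625.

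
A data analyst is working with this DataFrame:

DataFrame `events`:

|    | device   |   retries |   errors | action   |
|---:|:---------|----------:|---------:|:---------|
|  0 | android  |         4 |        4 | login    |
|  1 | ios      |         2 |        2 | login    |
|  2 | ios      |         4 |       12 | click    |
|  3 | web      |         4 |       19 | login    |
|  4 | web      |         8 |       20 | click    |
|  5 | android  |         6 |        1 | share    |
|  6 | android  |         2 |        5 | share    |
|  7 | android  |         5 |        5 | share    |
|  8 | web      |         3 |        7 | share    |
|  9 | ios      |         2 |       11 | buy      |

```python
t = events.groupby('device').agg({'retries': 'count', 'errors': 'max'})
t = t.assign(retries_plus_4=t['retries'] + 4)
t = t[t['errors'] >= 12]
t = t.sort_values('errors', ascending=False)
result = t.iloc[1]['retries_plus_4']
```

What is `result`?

7

group by device: count(retries), max(errors):
         retries  errors
device                  
android        4       5
ios            3      12
web            3      20
add column retries_plus_4 = t['retries'] + 4:
         retries  errors  retries_plus_4
device                                  
android        4       5               8
ios            3      12               7
web            3      20               7
filter rows where errors >= 12:
        retries  errors  retries_plus_4
device                                 
ios           3      12               7
web           3      20               7
sort by errors descending:
        retries  errors  retries_plus_4
device                                 
web           3      20               7
ios           3      12               7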